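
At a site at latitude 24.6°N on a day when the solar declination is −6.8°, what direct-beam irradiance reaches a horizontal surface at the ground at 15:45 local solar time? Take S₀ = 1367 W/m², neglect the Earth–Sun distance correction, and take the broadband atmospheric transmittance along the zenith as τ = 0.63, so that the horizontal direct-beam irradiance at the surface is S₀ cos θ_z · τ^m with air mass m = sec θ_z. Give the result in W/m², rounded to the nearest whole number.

Hour angle H = 15° × (15.75 − 12) = 56.25°.
cos θ_z = sin φ sin δ + cos φ cos δ cos H = (0.4163)(-0.1184) + (0.9092)(0.9930)(0.5556) = 0.4523.
Air mass m = 1/cos θ_z = 1/0.4523 = 2.211; τ^m = 0.63^2.211 = 0.3600.
Surface direct beam = 1367 × 0.4523 × 0.3600 = 222.59 W/m².

223 W/m²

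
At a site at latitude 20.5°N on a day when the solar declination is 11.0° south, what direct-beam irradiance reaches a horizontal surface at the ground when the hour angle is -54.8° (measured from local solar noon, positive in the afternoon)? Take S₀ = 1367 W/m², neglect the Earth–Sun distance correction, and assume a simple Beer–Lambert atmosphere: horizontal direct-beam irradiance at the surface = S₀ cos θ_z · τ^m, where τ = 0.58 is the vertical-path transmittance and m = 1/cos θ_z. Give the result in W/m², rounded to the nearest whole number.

cos θ_z = sin(20.5°) sin(-11.0°) + cos(20.5°) cos(-11.0°) cos(-54.80°) = -0.0668 + 0.5300 = 0.4632.
Air mass m = 1/cos θ_z = 1/0.4632 = 2.159; τ^m = 0.58^2.159 = 0.3085.
Surface direct beam = 1367 × 0.4632 × 0.3085 = 195.34 W/m².

195 W/m²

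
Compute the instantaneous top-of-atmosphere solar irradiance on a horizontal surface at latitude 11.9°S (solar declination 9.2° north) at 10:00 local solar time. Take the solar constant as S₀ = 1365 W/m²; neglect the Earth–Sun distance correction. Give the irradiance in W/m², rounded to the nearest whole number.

Hour angle H = 15° × (10 − 12) = -30.00°.
cos θ_z = sin(-11.9°) sin(9.2°) + cos(-11.9°) cos(9.2°) cos(-30.00°) = -0.0330 + 0.8365 = 0.8035.
Top-of-atmosphere irradiance = S₀ cos θ_z = 1365 × 0.8035 = 1096.78 W/m².

1097 W/m²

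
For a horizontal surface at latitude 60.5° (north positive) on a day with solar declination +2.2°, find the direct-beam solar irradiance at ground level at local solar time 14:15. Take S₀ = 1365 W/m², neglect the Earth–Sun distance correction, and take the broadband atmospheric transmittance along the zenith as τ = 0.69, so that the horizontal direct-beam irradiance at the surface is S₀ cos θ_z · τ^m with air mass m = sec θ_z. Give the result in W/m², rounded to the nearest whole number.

Hour angle H = 15° × (14.25 − 12) = 33.75°.
With φ = 60.5°, δ = 2.2°, H = 33.75°: sin φ sin δ = 0.0334, cos φ cos δ cos H = 0.4091, so cos θ_z = 0.4425.
Air mass m = 1/cos θ_z = 1/0.4425 = 2.260; τ^m = 0.69^2.260 = 0.4323.
Surface direct beam = 1365 × 0.4425 × 0.4323 = 261.11 W/m².

261 W/m²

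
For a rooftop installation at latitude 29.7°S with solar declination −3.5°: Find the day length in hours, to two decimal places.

12.27 hours

cos H_s = −tan(-29.7°) · tan(-3.5°) = -0.0349, so H_s = arccos(-0.0349) = 92.00°.
Day length = 2 H_s / 15° h⁻¹ = 184.00° / 15 = 12.267 h.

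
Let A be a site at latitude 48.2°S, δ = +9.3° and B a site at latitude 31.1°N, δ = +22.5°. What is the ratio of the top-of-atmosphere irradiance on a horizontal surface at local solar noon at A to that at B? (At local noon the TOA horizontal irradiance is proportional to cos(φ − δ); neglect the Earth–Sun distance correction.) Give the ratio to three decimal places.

0.543

A: cos θ_z = cos(-48.2° − (9.3°)) = 0.5373.
B: cos θ_z = cos(31.1° − (22.5°)) = 0.9888.
Ratio A/B = 0.5373 / 0.9888 = 0.5434.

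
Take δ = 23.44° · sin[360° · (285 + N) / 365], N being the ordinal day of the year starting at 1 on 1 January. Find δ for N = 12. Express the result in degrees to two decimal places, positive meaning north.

-21.59°

360 × (285 + 12) / 365 = 292.932°; sin(292.932°) = -0.9210.
δ = 23.44 × -0.9210 = -21.588° ≈ -21.59°.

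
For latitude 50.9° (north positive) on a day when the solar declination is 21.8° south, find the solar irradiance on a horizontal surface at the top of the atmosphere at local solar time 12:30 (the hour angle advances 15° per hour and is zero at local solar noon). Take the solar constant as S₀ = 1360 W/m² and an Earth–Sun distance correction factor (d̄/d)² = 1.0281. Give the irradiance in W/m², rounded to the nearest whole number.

Hour angle H = 15° × (12.5 − 12) = 7.50°.
With φ = 50.9°, δ = -21.8°, H = 7.50°: sin φ sin δ = -0.2882, cos φ cos δ cos H = 0.5806, so cos θ_z = 0.2924.
Top-of-atmosphere irradiance = S₀ (d̄/d)² cos θ_z = 1360 × 1.0281 × 0.2924 = 408.84 W/m².

409 W/m²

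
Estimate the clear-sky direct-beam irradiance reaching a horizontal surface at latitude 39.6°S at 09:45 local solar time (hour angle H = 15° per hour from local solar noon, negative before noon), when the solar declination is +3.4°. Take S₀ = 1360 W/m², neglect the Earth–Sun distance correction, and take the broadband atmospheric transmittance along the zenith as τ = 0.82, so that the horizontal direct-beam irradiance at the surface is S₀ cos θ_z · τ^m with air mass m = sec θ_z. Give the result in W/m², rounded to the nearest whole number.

588 W/m²

Hour angle H = 15° × (9.75 − 12) = -33.75°.
cos θ_z = sin(-39.6°) sin(3.4°) + cos(-39.6°) cos(3.4°) cos(-33.75°) = -0.0378 + 0.6395 = 0.6017.
Air mass m = 1/cos θ_z = 1/0.6017 = 1.662; τ^m = 0.82^1.662 = 0.7190.
Surface direct beam = 1360 × 0.6017 × 0.7190 = 588.37 W/m².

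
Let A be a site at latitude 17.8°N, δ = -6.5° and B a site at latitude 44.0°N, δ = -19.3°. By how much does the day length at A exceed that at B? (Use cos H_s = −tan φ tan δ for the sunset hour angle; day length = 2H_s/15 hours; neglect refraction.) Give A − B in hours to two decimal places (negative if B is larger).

A: H_s = arccos(−tan 17.8° · tan -6.5°) = 87.90°, so 2H_s/15 = 11.7200 h.
B: H_s = arccos(−tan 44.0° · tan -19.3°) = 70.23°, so 2H_s/15 = 9.3640 h.
A − B = 11.7200 − 9.3640 = 2.3560 h.

+2.36 h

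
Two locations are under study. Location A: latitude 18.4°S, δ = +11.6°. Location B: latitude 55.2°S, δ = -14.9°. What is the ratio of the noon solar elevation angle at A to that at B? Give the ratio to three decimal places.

1.207

A: 90° − |-18.4 − (11.6)| = 60.00°.
B: 90° − |-55.2 − (-14.9)| = 49.70°.
Ratio A/B = 60.0000 / 49.7000 = 1.2072.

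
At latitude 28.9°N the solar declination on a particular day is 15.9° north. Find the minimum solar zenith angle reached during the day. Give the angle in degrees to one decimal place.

13.0°

At local solar noon the hour angle is zero, so the zenith angle is |φ − δ| = |28.9° − (15.9°)| = 13.0°.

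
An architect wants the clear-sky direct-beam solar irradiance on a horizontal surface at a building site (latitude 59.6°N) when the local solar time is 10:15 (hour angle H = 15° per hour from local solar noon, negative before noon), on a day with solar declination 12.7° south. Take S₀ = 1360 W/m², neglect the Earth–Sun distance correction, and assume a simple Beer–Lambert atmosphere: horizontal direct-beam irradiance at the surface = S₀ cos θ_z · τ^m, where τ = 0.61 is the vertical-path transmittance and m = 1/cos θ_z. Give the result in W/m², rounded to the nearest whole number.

Hour angle H = 15° × (10.25 − 12) = -26.25°.
With φ = 59.6°, δ = -12.7°, H = -26.25°: sin φ sin δ = -0.1896, cos φ cos δ cos H = 0.4427, so cos θ_z = 0.2531.
Air mass m = 1/cos θ_z = 1/0.2531 = 3.951; τ^m = 0.61^3.951 = 0.1419.
Surface direct beam = 1360 × 0.2531 × 0.1419 = 48.84 W/m².

49 W/m²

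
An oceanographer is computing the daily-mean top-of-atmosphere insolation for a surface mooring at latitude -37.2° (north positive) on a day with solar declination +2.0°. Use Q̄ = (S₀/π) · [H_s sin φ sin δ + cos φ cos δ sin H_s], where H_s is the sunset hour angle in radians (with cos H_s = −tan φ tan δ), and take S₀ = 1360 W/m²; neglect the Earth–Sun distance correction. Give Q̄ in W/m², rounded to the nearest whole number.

330 W/m²

−tan φ tan δ = −(-0.7590)(0.0349) = 0.0265; H_s = arccos(0.0265) = 88.48°. In radians, H_s = 1.5443.
H_s sin φ sin δ = 1.5443 × -0.6046 × 0.0349 = -0.0326.
cos φ cos δ sin H_s = 0.7965 × 0.9994 × 0.9996 = 0.7957.
Q̄ = (1360/π) × (-0.0326 + 0.7957) = 432.90 × 0.7631 = 330.35 W/m².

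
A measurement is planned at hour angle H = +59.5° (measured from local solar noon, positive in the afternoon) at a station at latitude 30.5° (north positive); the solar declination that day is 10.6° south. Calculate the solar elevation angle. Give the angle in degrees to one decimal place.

With φ = 30.5°, δ = -10.6°, H = 59.50°: sin φ sin δ = -0.0934, cos φ cos δ cos H = 0.4298, so cos θ_z = 0.3364.
θ_z = arccos(0.3364) = 70.34°, so the elevation is 90° − 70.34° = 19.66°.

19.7°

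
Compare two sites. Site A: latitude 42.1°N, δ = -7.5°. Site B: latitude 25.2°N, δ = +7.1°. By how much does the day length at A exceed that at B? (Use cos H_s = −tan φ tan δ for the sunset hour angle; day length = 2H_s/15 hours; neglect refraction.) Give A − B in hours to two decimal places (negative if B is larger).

A: H_s = arccos(−tan 42.1° · tan -7.5°) = 83.17°, so 2H_s/15 = 11.0893 h.
B: H_s = arccos(−tan 25.2° · tan 7.1°) = 93.36°, so 2H_s/15 = 12.4480 h.
A − B = 11.0893 − 12.4480 = -1.3587 h.

-1.36 h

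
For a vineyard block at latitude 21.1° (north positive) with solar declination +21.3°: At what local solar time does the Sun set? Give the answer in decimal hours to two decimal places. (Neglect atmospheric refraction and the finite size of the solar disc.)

18.58 h

cos H_s = −tan(21.1°) · tan(21.3°) = -0.1504, so H_s = arccos(-0.1504) = 98.65°.
Sunset is at 12 + H_s/15 = 12 + 6.577 = 18.577 h local solar time.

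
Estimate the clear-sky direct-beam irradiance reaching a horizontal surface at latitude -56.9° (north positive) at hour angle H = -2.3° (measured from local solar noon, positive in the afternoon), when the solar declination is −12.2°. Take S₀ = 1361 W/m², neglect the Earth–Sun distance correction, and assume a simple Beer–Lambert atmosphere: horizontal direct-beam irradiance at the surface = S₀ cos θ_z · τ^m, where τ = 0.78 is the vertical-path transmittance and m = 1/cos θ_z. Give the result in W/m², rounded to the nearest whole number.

681 W/m²

With φ = -56.9°, δ = -12.2°, H = -2.30°: sin φ sin δ = 0.1770, cos φ cos δ cos H = 0.5333, so cos θ_z = 0.7103.
Air mass m = 1/cos θ_z = 1/0.7103 = 1.408; τ^m = 0.78^1.408 = 0.7048.
Surface direct beam = 1361 × 0.7103 × 0.7048 = 681.34 W/m².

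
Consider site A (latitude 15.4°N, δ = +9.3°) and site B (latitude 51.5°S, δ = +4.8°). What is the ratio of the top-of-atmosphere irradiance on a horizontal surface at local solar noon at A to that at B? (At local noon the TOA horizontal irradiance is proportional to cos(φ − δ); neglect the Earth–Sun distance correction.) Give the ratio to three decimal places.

A: cos θ_z = cos(15.4° − (9.3°)) = 0.9943.
B: cos θ_z = cos(-51.5° − (4.8°)) = 0.5548.
Ratio A/B = 0.9943 / 0.5548 = 1.7922.

1.792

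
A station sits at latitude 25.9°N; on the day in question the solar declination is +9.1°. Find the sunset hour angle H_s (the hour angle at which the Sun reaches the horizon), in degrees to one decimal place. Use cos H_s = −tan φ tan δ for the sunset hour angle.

The sunset hour angle satisfies cos H_s = −tan φ tan δ = -0.0778, giving H_s = 94.46°.

94.5°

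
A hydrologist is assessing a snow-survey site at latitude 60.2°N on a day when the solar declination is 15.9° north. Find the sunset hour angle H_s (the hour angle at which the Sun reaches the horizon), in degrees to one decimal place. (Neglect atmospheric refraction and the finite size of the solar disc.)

119.8°

−tan φ tan δ = −(1.7461)(0.2849) = -0.4975; H_s = arccos(-0.4975) = 119.83°.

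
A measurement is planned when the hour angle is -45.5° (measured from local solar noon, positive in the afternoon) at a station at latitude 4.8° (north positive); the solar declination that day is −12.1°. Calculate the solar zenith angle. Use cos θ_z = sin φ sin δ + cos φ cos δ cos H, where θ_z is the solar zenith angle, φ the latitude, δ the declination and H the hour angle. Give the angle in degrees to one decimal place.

With φ = 4.8°, δ = -12.1°, H = -45.50°: sin φ sin δ = -0.0175, cos φ cos δ cos H = 0.6829, so cos θ_z = 0.6654.
θ_z = arccos(0.6654) = 48.29°.

48.3°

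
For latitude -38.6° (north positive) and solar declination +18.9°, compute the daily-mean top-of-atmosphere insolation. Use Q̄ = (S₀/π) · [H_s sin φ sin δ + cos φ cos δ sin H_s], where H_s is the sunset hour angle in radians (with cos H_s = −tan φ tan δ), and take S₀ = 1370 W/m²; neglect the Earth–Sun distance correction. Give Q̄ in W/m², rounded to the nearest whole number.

196 W/m²

cos H_s = −tan(-38.6°) · tan(18.9°) = 0.2733, so H_s = arccos(0.2733) = 74.14°. In radians, H_s = 1.2940.
H_s sin φ sin δ = 1.2940 × -0.6239 × 0.3239 = -0.2615.
cos φ cos δ sin H_s = 0.7815 × 0.9461 × 0.9619 = 0.7112.
Q̄ = (1370/π) × (-0.2615 + 0.7112) = 436.08 × 0.4497 = 196.11 W/m².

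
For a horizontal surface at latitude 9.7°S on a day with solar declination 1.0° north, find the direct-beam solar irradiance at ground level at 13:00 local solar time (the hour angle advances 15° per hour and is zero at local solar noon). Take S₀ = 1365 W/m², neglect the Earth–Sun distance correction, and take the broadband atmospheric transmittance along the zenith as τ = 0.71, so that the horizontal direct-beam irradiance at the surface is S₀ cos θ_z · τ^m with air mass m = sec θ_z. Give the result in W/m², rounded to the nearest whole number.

903 W/m²

Hour angle H = 15° × (13 − 12) = 15.00°.
cos θ_z = sin φ sin δ + cos φ cos δ cos H = (-0.1685)(0.0175) + (0.9857)(0.9998)(0.9659) = 0.9489.
Air mass m = 1/cos θ_z = 1/0.9489 = 1.054; τ^m = 0.71^1.054 = 0.6970.
Surface direct beam = 1365 × 0.9489 × 0.6970 = 902.79 W/m².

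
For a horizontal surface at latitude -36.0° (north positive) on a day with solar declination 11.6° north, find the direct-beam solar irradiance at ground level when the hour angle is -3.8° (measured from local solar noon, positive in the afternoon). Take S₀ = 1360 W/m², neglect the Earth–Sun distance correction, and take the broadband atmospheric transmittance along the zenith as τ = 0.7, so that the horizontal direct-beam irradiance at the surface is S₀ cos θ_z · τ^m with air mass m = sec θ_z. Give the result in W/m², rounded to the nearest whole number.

cos θ_z = sin(-36.0°) sin(11.6°) + cos(-36.0°) cos(11.6°) cos(-3.80°) = -0.1182 + 0.7908 = 0.6726.
Air mass m = 1/cos θ_z = 1/0.6726 = 1.487; τ^m = 0.7^1.487 = 0.5884.
Surface direct beam = 1360 × 0.6726 × 0.5884 = 538.23 W/m².

538 W/m²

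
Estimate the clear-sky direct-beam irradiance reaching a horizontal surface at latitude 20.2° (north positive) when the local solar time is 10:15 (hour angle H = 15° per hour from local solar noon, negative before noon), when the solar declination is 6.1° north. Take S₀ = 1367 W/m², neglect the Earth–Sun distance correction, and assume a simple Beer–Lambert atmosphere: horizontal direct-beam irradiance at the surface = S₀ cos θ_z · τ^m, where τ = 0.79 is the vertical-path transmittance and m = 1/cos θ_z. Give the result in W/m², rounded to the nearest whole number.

912 W/m²

Hour angle H = 15° × (10.25 − 12) = -26.25°.
cos θ_z = sin(20.2°) sin(6.1°) + cos(20.2°) cos(6.1°) cos(-26.25°) = 0.0367 + 0.8369 = 0.8736.
Air mass m = 1/cos θ_z = 1/0.8736 = 1.145; τ^m = 0.79^1.145 = 0.7635.
Surface direct beam = 1367 × 0.8736 × 0.7635 = 911.78 W/m².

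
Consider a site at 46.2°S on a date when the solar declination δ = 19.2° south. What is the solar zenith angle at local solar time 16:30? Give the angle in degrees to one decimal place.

60.8°

Hour angle H = 15° × (16.5 − 12) = 67.50°.
cos θ_z = sin(-46.2°) sin(-19.2°) + cos(-46.2°) cos(-19.2°) cos(67.50°) = 0.2374 + 0.2501 = 0.4875.
θ_z = arccos(0.4875) = 60.82°.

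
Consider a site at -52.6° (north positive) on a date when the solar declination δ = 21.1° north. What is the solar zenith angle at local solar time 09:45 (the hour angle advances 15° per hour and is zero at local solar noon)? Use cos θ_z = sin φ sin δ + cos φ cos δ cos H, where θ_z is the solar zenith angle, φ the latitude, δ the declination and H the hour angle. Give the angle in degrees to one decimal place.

79.3°

Hour angle H = 15° × (9.75 − 12) = -33.75°.
With φ = -52.6°, δ = 21.1°, H = -33.75°: sin φ sin δ = -0.2860, cos φ cos δ cos H = 0.4712, so cos θ_z = 0.1852.
θ_z = arccos(0.1852) = 79.33°.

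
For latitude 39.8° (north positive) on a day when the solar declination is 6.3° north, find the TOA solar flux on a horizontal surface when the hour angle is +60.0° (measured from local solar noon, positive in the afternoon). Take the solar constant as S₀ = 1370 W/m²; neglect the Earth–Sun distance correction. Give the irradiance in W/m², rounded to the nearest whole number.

cos θ_z = sin φ sin δ + cos φ cos δ cos H = (0.6401)(0.1097) + (0.7683)(0.9940)(0.5000) = 0.4521.
Top-of-atmosphere irradiance = S₀ cos θ_z = 1370 × 0.4521 = 619.38 W/m².

619 W/m²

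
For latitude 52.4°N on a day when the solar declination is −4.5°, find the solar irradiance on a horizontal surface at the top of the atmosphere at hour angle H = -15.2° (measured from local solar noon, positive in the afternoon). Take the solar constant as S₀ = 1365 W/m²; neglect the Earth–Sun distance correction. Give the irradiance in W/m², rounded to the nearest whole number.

716 W/m²

cos θ_z = sin φ sin δ + cos φ cos δ cos H = (0.7923)(-0.0785) + (0.6101)(0.9969)(0.9650) = 0.5247.
Top-of-atmosphere irradiance = S₀ cos θ_z = 1365 × 0.5247 = 716.22 W/m².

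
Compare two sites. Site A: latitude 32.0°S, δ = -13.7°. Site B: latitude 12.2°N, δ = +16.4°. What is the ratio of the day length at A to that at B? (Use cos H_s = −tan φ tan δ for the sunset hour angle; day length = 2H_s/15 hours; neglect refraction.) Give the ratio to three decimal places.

A: H_s = arccos(−tan -32.0° · tan -13.7°) = 98.76°, so 2H_s/15 = 13.1680 h.
B: H_s = arccos(−tan 12.2° · tan 16.4°) = 93.65°, so 2H_s/15 = 12.4867 h.
Ratio A/B = 13.1680 / 12.4867 = 1.0546.

1.055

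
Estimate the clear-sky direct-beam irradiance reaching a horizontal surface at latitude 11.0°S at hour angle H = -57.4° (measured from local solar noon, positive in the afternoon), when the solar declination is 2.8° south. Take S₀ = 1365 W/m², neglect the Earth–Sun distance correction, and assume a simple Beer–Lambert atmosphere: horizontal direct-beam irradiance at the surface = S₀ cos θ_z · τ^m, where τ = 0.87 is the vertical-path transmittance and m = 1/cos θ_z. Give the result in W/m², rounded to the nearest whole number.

cos θ_z = sin φ sin δ + cos φ cos δ cos H = (-0.1908)(-0.0488) + (0.9816)(0.9988)(0.5388) = 0.5376.
Air mass m = 1/cos θ_z = 1/0.5376 = 1.860; τ^m = 0.87^1.860 = 0.7718.
Surface direct beam = 1365 × 0.5376 × 0.7718 = 566.37 W/m².

566 W/m²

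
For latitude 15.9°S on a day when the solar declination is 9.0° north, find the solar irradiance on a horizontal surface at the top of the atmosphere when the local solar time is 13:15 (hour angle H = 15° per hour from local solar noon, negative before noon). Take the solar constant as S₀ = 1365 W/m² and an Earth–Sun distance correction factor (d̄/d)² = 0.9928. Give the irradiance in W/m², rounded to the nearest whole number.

1161 W/m²

Hour angle H = 15° × (13.25 − 12) = 18.75°.
cos θ_z = sin φ sin δ + cos φ cos δ cos H = (-0.2740)(0.1564) + (0.9617)(0.9877)(0.9469) = 0.8566.
Top-of-atmosphere irradiance = S₀ (d̄/d)² cos θ_z = 1365 × 0.9928 × 0.8566 = 1160.84 W/m².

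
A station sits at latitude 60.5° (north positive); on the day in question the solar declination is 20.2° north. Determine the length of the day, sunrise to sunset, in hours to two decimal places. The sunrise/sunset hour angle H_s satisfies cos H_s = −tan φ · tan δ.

17.41 hours

−tan φ tan δ = −(1.7675)(0.3679) = -0.6503; H_s = arccos(-0.6503) = 130.56°.
Day length = 2 H_s / 15° h⁻¹ = 261.12° / 15 = 17.408 h.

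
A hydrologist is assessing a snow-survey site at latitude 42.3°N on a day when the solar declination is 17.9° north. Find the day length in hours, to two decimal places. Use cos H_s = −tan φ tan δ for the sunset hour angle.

14.28 hours

cos H_s = −tan(42.3°) · tan(17.9°) = -0.2939, so H_s = arccos(-0.2939) = 107.09°.
Day length = 2 H_s / 15° h⁻¹ = 214.18° / 15 = 14.279 h.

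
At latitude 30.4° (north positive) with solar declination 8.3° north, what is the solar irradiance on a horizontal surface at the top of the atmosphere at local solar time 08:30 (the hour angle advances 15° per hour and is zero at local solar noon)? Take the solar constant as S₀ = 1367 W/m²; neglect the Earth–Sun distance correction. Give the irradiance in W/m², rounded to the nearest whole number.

Hour angle H = 15° × (8.5 − 12) = -52.50°.
cos θ_z = sin(30.4°) sin(8.3°) + cos(30.4°) cos(8.3°) cos(-52.50°) = 0.0730 + 0.5196 = 0.5926.
Top-of-atmosphere irradiance = S₀ cos θ_z = 1367 × 0.5926 = 810.08 W/m².

810 W/m²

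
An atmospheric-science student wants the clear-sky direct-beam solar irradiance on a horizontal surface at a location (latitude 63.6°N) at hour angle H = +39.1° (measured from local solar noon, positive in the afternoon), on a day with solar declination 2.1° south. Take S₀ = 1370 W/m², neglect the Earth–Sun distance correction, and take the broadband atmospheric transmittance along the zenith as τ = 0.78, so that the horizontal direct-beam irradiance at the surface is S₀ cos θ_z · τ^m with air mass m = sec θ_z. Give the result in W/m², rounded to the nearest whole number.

193 W/m²

cos θ_z = sin(63.6°) sin(-2.1°) + cos(63.6°) cos(-2.1°) cos(39.10°) = -0.0328 + 0.3448 = 0.3120.
Air mass m = 1/cos θ_z = 1/0.3120 = 3.205; τ^m = 0.78^3.205 = 0.4510.
Surface direct beam = 1370 × 0.3120 × 0.4510 = 192.78 W/m².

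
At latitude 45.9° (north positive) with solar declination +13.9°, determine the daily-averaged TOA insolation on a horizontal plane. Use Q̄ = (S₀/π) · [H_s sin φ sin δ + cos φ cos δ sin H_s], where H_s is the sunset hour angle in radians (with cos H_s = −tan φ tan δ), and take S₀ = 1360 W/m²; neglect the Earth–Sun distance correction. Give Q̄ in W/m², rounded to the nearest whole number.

cos H_s = −tan(45.9°) · tan(13.9°) = -0.2554, so H_s = arccos(-0.2554) = 104.80°. In radians, H_s = 1.8291.
H_s sin φ sin δ = 1.8291 × 0.7181 × 0.2402 = 0.3155.
cos φ cos δ sin H_s = 0.6959 × 0.9707 × 0.9668 = 0.6531.
Q̄ = (1360/π) × (0.3155 + 0.6531) = 432.90 × 0.9686 = 419.31 W/m².

419 W/m²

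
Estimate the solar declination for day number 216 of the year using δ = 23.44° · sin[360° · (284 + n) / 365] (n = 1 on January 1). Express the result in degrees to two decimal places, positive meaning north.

360 × (284 + 216) / 365 = 493.151°; sin(493.151°) = 0.7296.
δ = 23.44 × 0.7296 = 17.102° ≈ +17.10°.

+17.10°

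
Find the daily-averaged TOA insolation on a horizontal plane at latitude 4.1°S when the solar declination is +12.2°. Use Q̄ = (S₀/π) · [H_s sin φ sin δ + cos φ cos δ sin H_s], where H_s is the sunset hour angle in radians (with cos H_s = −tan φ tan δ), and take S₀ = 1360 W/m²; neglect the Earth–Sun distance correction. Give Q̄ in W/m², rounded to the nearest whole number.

The sunset hour angle satisfies cos H_s = −tan φ tan δ = 0.0155, giving H_s = 89.11°. In radians, H_s = 1.5553.
H_s sin φ sin δ = 1.5553 × -0.0715 × 0.2113 = -0.0235.
cos φ cos δ sin H_s = 0.9974 × 0.9774 × 0.9999 = 0.9748.
Q̄ = (1360/π) × (-0.0235 + 0.9748) = 432.90 × 0.9513 = 411.82 W/m².

412 W/m²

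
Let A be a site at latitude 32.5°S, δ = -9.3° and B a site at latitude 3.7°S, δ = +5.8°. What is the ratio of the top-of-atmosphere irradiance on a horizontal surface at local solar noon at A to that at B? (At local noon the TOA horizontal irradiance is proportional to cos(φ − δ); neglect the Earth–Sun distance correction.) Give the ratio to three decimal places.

A: cos θ_z = cos(-32.5° − (-9.3°)) = 0.9191.
B: cos θ_z = cos(-3.7° − (5.8°)) = 0.9863.
Ratio A/B = 0.9191 / 0.9863 = 0.9319.

0.932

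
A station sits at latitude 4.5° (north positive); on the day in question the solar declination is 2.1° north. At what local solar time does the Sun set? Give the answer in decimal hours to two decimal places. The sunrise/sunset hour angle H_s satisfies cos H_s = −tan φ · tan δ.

18.01 h

cos H_s = −tan(4.5°) · tan(2.1°) = -0.0029, so H_s = arccos(-0.0029) = 90.17°.
Sunset is at 12 + H_s/15 = 12 + 6.011 = 18.011 h local solar time.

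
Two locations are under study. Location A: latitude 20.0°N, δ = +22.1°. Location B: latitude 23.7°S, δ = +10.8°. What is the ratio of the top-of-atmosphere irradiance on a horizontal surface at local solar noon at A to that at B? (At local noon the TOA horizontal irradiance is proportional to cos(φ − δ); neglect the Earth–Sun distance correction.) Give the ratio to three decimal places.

A: cos θ_z = cos(20.0° − (22.1°)) = 0.9993.
B: cos θ_z = cos(-23.7° − (10.8°)) = 0.8241.
Ratio A/B = 0.9993 / 0.8241 = 1.2126.

1.213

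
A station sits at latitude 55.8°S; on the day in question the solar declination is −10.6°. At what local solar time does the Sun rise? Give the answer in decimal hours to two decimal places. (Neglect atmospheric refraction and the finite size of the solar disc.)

4.93 h

cos H_s = −tan(-55.8°) · tan(-10.6°) = -0.2754, so H_s = arccos(-0.2754) = 105.99°.
Sunrise is at 12 − H_s/15 = 12 − 7.066 = 4.934 h local solar time.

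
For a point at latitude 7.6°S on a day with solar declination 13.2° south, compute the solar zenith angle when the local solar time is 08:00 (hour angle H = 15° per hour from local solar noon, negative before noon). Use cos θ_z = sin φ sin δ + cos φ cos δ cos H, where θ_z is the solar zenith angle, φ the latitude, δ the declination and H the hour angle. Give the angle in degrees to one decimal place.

Hour angle H = 15° × (8 − 12) = -60.00°.
cos θ_z = sin(-7.6°) sin(-13.2°) + cos(-7.6°) cos(-13.2°) cos(-60.00°) = 0.0302 + 0.4825 = 0.5127.
θ_z = arccos(0.5127) = 59.16°.

59.2°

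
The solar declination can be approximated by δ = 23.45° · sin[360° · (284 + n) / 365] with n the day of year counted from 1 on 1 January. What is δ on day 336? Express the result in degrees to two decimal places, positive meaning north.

360 × (284 + 336) / 365 = 611.507°; sin(611.507°) = -0.9484.
δ = 23.45 × -0.9484 = -22.240° ≈ -22.24°.

-22.24°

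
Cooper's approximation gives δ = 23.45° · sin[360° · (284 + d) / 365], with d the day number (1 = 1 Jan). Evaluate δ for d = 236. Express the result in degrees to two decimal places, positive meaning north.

+10.69°

360 × (284 + 236) / 365 = 512.877°; sin(512.877°) = 0.4559.
δ = 23.45 × 0.4559 = 10.691° ≈ +10.69°.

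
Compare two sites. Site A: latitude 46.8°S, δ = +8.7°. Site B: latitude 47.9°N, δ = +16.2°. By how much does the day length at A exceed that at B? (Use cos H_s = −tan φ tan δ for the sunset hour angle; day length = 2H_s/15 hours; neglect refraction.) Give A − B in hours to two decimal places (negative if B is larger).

-3.75 h

A: H_s = arccos(−tan -46.8° · tan 8.7°) = 80.62°, so 2H_s/15 = 10.7493 h.
B: H_s = arccos(−tan 47.9° · tan 16.2°) = 108.76°, so 2H_s/15 = 14.5013 h.
A − B = 10.7493 − 14.5013 = -3.7520 h.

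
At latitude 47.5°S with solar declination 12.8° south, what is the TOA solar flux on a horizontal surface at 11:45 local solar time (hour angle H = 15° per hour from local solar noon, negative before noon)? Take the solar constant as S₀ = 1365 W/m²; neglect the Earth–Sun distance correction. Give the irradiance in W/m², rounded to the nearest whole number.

1120 W/m²

Hour angle H = 15° × (11.75 − 12) = -3.75°.
With φ = -47.5°, δ = -12.8°, H = -3.75°: sin φ sin δ = 0.1633, cos φ cos δ cos H = 0.6574, so cos θ_z = 0.8207.
Top-of-atmosphere irradiance = S₀ cos θ_z = 1365 × 0.8207 = 1120.26 W/m².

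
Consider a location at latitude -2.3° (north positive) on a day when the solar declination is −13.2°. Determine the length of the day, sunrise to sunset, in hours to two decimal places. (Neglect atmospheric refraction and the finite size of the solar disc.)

12.07 hours

−tan φ tan δ = −(-0.0402)(-0.2345) = -0.0094; H_s = arccos(-0.0094) = 90.54°.
Day length = 2 H_s / 15° h⁻¹ = 181.08° / 15 = 12.072 h.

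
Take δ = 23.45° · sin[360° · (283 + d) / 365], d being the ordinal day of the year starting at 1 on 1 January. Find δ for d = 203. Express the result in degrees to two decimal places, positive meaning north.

+20.44°

360 × (283 + 203) / 365 = 479.342°; sin(479.342°) = 0.8717.
δ = 23.45 × 0.8717 = 20.441° ≈ +20.44°.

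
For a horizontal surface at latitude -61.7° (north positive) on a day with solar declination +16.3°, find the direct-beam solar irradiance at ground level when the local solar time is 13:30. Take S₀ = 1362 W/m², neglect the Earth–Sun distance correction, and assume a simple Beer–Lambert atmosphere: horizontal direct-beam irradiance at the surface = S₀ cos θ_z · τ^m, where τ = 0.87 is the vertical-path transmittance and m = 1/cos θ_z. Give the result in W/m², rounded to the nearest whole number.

Hour angle H = 15° × (13.5 − 12) = 22.50°.
cos θ_z = sin(-61.7°) sin(16.3°) + cos(-61.7°) cos(16.3°) cos(22.50°) = -0.2471 + 0.4204 = 0.1733.
Air mass m = 1/cos θ_z = 1/0.1733 = 5.770; τ^m = 0.87^5.770 = 0.4477.
Surface direct beam = 1362 × 0.1733 × 0.4477 = 105.67 W/m².

106 W/m²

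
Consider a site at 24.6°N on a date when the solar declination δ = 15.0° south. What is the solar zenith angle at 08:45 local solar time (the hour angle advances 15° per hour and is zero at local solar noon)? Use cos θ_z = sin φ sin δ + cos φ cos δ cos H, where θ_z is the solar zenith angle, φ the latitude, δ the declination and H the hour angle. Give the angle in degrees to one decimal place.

61.9°

Hour angle H = 15° × (8.75 − 12) = -48.75°.
With φ = 24.6°, δ = -15.0°, H = -48.75°: sin φ sin δ = -0.1077, cos φ cos δ cos H = 0.5791, so cos θ_z = 0.4714.
θ_z = arccos(0.4714) = 61.87°.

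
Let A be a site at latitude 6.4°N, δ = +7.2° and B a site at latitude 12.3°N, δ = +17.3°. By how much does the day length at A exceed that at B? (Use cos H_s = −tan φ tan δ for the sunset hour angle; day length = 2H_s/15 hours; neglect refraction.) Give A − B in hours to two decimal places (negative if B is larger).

-0.41 h

A: H_s = arccos(−tan 6.4° · tan 7.2°) = 90.81°, so 2H_s/15 = 12.1080 h.
B: H_s = arccos(−tan 12.3° · tan 17.3°) = 93.89°, so 2H_s/15 = 12.5187 h.
A − B = 12.1080 − 12.5187 = -0.4107 h.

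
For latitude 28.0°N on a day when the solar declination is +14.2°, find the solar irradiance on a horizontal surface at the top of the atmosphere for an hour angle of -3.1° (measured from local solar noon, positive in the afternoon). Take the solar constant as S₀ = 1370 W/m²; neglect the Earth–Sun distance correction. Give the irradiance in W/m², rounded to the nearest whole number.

1329 W/m²

cos θ_z = sin φ sin δ + cos φ cos δ cos H = (0.4695)(0.2453) + (0.8829)(0.9694)(0.9985) = 0.9698.
Top-of-atmosphere irradiance = S₀ cos θ_z = 1370 × 0.9698 = 1328.63 W/m².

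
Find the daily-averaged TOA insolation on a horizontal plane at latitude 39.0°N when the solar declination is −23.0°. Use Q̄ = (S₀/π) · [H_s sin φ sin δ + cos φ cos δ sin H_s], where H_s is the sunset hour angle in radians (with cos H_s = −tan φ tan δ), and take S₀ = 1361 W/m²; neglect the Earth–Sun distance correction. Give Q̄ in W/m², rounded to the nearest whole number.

cos H_s = −tan(39.0°) · tan(-23.0°) = 0.3437, so H_s = arccos(0.3437) = 69.90°. In radians, H_s = 1.2200.
H_s sin φ sin δ = 1.2200 × 0.6293 × -0.3907 = -0.3000.
cos φ cos δ sin H_s = 0.7771 × 0.9205 × 0.9391 = 0.6718.
Q̄ = (1361/π) × (-0.3000 + 0.6718) = 433.22 × 0.3718 = 161.07 W/m².

161 W/m²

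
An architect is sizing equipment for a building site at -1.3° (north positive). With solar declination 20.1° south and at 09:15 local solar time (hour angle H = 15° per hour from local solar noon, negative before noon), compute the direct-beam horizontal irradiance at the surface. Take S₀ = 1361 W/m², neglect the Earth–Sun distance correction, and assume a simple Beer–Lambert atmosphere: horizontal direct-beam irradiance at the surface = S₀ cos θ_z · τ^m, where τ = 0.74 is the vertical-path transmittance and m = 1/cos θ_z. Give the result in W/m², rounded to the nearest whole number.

637 W/m²

Hour angle H = 15° × (9.25 − 12) = -41.25°.
cos θ_z = sin φ sin δ + cos φ cos δ cos H = (-0.0227)(-0.3437) + (0.9997)(0.9391)(0.7518) = 0.7136.
Air mass m = 1/cos θ_z = 1/0.7136 = 1.401; τ^m = 0.74^1.401 = 0.6558.
Surface direct beam = 1361 × 0.7136 × 0.6558 = 636.92 W/m².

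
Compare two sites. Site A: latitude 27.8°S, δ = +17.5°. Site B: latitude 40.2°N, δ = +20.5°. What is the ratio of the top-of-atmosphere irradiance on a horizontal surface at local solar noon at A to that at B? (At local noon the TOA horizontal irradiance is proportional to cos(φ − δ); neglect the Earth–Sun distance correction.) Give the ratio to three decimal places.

0.747

A: cos θ_z = cos(-27.8° − (17.5°)) = 0.7034.
B: cos θ_z = cos(40.2° − (20.5°)) = 0.9415.
Ratio A/B = 0.7034 / 0.9415 = 0.7471.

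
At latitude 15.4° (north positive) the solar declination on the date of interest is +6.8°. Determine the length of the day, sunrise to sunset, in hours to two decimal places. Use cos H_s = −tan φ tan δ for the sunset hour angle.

cos H_s = −tan(15.4°) · tan(6.8°) = -0.0328, so H_s = arccos(-0.0328) = 91.88°.
Day length = 2 H_s / 15° h⁻¹ = 183.76° / 15 = 12.251 h.

12.25 hours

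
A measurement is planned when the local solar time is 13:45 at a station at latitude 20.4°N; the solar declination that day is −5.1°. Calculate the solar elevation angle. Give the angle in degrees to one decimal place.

53.7°

Hour angle H = 15° × (13.75 − 12) = 26.25°.
cos θ_z = sin φ sin δ + cos φ cos δ cos H = (0.3486)(-0.0889) + (0.9373)(0.9960)(0.8969) = 0.8063.
θ_z = arccos(0.8063) = 36.26°, so the elevation is 90° − 36.26° = 53.74°.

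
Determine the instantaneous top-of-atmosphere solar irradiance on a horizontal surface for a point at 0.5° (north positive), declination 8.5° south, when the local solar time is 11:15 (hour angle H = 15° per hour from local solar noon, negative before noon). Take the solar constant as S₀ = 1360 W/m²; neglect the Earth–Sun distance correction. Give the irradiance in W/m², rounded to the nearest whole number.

Hour angle H = 15° × (11.25 − 12) = -11.25°.
With φ = 0.5°, δ = -8.5°, H = -11.25°: sin φ sin δ = -0.0013, cos φ cos δ cos H = 0.9700, so cos θ_z = 0.9687.
Top-of-atmosphere irradiance = S₀ cos θ_z = 1360 × 0.9687 = 1317.43 W/m².

1317 W/m²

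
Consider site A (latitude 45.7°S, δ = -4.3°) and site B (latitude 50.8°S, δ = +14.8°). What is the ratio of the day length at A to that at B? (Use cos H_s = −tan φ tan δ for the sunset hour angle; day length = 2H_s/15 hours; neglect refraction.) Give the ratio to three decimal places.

A: H_s = arccos(−tan -45.7° · tan -4.3°) = 94.42°, so 2H_s/15 = 12.5893 h.
B: H_s = arccos(−tan -50.8° · tan 14.8°) = 71.10°, so 2H_s/15 = 9.4800 h.
Ratio A/B = 12.5893 / 9.4800 = 1.3280.

1.328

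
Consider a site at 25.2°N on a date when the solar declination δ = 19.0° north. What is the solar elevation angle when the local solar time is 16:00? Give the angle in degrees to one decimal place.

34.5°

Hour angle H = 15° × (16 − 12) = 60.00°.
cos θ_z = sin φ sin δ + cos φ cos δ cos H = (0.4258)(0.3256) + (0.9048)(0.9455)(0.5000) = 0.5664.
θ_z = arccos(0.5664) = 55.50°, so the elevation is 90° − 55.50° = 34.50°.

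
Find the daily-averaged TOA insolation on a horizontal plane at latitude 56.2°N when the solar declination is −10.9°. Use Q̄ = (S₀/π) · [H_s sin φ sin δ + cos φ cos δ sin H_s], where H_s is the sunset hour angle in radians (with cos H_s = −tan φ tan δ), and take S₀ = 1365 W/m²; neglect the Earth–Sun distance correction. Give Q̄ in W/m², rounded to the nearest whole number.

140 W/m²

−tan φ tan δ = −(1.4938)(-0.1926) = 0.2877; H_s = arccos(0.2877) = 73.28°. In radians, H_s = 1.2790.
H_s sin φ sin δ = 1.2790 × 0.8310 × -0.1891 = -0.2010.
cos φ cos δ sin H_s = 0.5563 × 0.9820 × 0.9577 = 0.5232.
Q̄ = (1365/π) × (-0.2010 + 0.5232) = 434.49 × 0.3222 = 139.99 W/m².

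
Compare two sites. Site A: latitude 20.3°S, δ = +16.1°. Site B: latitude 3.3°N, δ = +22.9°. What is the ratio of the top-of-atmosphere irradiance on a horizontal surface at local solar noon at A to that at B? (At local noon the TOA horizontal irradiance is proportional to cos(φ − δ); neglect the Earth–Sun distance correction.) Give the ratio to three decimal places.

0.854

A: cos θ_z = cos(-20.3° − (16.1°)) = 0.8049.
B: cos θ_z = cos(3.3° − (22.9°)) = 0.9421.
Ratio A/B = 0.8049 / 0.9421 = 0.8544.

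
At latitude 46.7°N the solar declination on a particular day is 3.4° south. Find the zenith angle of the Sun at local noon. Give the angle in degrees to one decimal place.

At local solar noon the hour angle is zero, so the zenith angle is |φ − δ| = |46.7° − (-3.4°)| = 50.1°.

50.1°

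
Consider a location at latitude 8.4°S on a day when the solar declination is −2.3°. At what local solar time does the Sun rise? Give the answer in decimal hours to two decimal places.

5.98 h

−tan φ tan δ = −(-0.1477)(-0.0402) = -0.0059; H_s = arccos(-0.0059) = 90.34°.
Sunrise is at 12 − H_s/15 = 12 − 6.023 = 5.977 h local solar time.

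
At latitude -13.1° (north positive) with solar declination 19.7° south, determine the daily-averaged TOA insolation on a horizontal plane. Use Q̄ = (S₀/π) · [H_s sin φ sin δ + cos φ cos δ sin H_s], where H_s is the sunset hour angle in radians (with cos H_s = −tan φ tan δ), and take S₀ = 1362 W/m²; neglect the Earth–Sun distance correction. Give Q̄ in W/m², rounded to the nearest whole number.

451 W/m²

cos H_s = −tan(-13.1°) · tan(-19.7°) = -0.0833, so H_s = arccos(-0.0833) = 94.78°. In radians, H_s = 1.6542.
H_s sin φ sin δ = 1.6542 × -0.2267 × -0.3371 = 0.1264.
cos φ cos δ sin H_s = 0.9740 × 0.9415 × 0.9965 = 0.9138.
Q̄ = (1362/π) × (0.1264 + 0.9138) = 433.54 × 1.0402 = 450.97 W/m².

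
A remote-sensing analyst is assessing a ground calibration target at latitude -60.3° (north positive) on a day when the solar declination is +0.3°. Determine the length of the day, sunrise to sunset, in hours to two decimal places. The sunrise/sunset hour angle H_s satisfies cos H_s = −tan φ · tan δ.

11.93 hours

−tan φ tan δ = −(-1.7532)(0.0052) = 0.0091; H_s = arccos(0.0091) = 89.48°.
Day length = 2 H_s / 15° h⁻¹ = 178.96° / 15 = 11.931 h.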